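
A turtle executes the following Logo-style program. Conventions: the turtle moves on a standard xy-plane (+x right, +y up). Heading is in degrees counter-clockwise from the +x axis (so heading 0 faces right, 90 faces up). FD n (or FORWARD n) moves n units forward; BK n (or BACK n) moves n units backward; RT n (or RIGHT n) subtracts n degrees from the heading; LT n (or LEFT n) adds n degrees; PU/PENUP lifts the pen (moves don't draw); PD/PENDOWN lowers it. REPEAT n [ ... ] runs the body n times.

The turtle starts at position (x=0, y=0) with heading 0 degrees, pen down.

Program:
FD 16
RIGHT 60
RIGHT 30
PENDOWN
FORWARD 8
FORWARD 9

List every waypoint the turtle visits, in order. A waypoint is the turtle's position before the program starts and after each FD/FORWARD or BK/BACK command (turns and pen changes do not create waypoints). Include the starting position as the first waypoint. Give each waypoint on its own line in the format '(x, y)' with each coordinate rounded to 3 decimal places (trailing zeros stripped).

Executing turtle program step by step:
Start: pos=(0,0), heading=0, pen down
FD 16: (0,0) -> (16,0) [heading=0, draw]
RT 60: heading 0 -> 300
RT 30: heading 300 -> 270
PD: pen down
FD 8: (16,0) -> (16,-8) [heading=270, draw]
FD 9: (16,-8) -> (16,-17) [heading=270, draw]
Final: pos=(16,-17), heading=270, 3 segment(s) drawn
Waypoints (4 total):
(0, 0)
(16, 0)
(16, -8)
(16, -17)

Answer: (0, 0)
(16, 0)
(16, -8)
(16, -17)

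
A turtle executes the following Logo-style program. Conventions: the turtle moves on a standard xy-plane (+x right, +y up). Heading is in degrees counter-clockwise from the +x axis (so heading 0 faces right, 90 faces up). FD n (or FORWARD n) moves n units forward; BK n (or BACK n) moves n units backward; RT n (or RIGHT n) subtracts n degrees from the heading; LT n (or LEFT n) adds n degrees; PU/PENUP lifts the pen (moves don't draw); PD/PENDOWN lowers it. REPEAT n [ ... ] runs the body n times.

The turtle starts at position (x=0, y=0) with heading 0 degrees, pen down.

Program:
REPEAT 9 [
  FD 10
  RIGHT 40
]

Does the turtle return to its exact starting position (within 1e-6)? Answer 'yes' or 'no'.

Executing turtle program step by step:
Start: pos=(0,0), heading=0, pen down
REPEAT 9 [
  -- iteration 1/9 --
  FD 10: (0,0) -> (10,0) [heading=0, draw]
  RT 40: heading 0 -> 320
  -- iteration 2/9 --
  FD 10: (10,0) -> (17.66,-6.428) [heading=320, draw]
  RT 40: heading 320 -> 280
  -- iteration 3/9 --
  FD 10: (17.66,-6.428) -> (19.397,-16.276) [heading=280, draw]
  RT 40: heading 280 -> 240
  -- iteration 4/9 --
  FD 10: (19.397,-16.276) -> (14.397,-24.936) [heading=240, draw]
  RT 40: heading 240 -> 200
  -- iteration 5/9 --
  FD 10: (14.397,-24.936) -> (5,-28.356) [heading=200, draw]
  RT 40: heading 200 -> 160
  -- iteration 6/9 --
  FD 10: (5,-28.356) -> (-4.397,-24.936) [heading=160, draw]
  RT 40: heading 160 -> 120
  -- iteration 7/9 --
  FD 10: (-4.397,-24.936) -> (-9.397,-16.276) [heading=120, draw]
  RT 40: heading 120 -> 80
  -- iteration 8/9 --
  FD 10: (-9.397,-16.276) -> (-7.66,-6.428) [heading=80, draw]
  RT 40: heading 80 -> 40
  -- iteration 9/9 --
  FD 10: (-7.66,-6.428) -> (0,0) [heading=40, draw]
  RT 40: heading 40 -> 0
]
Final: pos=(0,0), heading=0, 9 segment(s) drawn

Start position: (0, 0)
Final position: (0, 0)
Distance = 0; < 1e-6 -> CLOSED

Answer: yes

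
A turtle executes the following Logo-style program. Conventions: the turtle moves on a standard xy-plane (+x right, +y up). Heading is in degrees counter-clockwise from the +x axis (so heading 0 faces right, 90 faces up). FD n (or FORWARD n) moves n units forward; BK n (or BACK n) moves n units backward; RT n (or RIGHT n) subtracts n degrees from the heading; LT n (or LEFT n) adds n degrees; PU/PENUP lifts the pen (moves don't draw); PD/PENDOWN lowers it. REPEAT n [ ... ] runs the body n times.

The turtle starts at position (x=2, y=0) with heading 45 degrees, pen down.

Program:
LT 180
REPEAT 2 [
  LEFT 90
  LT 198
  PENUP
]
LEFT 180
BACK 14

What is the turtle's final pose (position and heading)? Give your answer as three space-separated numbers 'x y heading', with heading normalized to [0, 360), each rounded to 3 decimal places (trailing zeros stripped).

Executing turtle program step by step:
Start: pos=(2,0), heading=45, pen down
LT 180: heading 45 -> 225
REPEAT 2 [
  -- iteration 1/2 --
  LT 90: heading 225 -> 315
  LT 198: heading 315 -> 153
  PU: pen up
  -- iteration 2/2 --
  LT 90: heading 153 -> 243
  LT 198: heading 243 -> 81
  PU: pen up
]
LT 180: heading 81 -> 261
BK 14: (2,0) -> (4.19,13.828) [heading=261, move]
Final: pos=(4.19,13.828), heading=261, 0 segment(s) drawn

Answer: 4.19 13.828 261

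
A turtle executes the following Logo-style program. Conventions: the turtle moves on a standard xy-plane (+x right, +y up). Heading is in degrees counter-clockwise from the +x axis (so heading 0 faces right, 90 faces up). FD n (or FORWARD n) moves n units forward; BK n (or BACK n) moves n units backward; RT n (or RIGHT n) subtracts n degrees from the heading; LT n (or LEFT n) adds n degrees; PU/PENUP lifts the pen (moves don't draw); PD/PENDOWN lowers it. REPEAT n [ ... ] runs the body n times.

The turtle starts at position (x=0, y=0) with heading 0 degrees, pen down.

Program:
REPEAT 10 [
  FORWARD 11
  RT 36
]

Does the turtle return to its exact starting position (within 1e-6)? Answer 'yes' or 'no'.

Executing turtle program step by step:
Start: pos=(0,0), heading=0, pen down
REPEAT 10 [
  -- iteration 1/10 --
  FD 11: (0,0) -> (11,0) [heading=0, draw]
  RT 36: heading 0 -> 324
  -- iteration 2/10 --
  FD 11: (11,0) -> (19.899,-6.466) [heading=324, draw]
  RT 36: heading 324 -> 288
  -- iteration 3/10 --
  FD 11: (19.899,-6.466) -> (23.298,-16.927) [heading=288, draw]
  RT 36: heading 288 -> 252
  -- iteration 4/10 --
  FD 11: (23.298,-16.927) -> (19.899,-27.389) [heading=252, draw]
  RT 36: heading 252 -> 216
  -- iteration 5/10 --
  FD 11: (19.899,-27.389) -> (11,-33.855) [heading=216, draw]
  RT 36: heading 216 -> 180
  -- iteration 6/10 --
  FD 11: (11,-33.855) -> (0,-33.855) [heading=180, draw]
  RT 36: heading 180 -> 144
  -- iteration 7/10 --
  FD 11: (0,-33.855) -> (-8.899,-27.389) [heading=144, draw]
  RT 36: heading 144 -> 108
  -- iteration 8/10 --
  FD 11: (-8.899,-27.389) -> (-12.298,-16.927) [heading=108, draw]
  RT 36: heading 108 -> 72
  -- iteration 9/10 --
  FD 11: (-12.298,-16.927) -> (-8.899,-6.466) [heading=72, draw]
  RT 36: heading 72 -> 36
  -- iteration 10/10 --
  FD 11: (-8.899,-6.466) -> (0,0) [heading=36, draw]
  RT 36: heading 36 -> 0
]
Final: pos=(0,0), heading=0, 10 segment(s) drawn

Start position: (0, 0)
Final position: (0, 0)
Distance = 0; < 1e-6 -> CLOSED

Answer: yes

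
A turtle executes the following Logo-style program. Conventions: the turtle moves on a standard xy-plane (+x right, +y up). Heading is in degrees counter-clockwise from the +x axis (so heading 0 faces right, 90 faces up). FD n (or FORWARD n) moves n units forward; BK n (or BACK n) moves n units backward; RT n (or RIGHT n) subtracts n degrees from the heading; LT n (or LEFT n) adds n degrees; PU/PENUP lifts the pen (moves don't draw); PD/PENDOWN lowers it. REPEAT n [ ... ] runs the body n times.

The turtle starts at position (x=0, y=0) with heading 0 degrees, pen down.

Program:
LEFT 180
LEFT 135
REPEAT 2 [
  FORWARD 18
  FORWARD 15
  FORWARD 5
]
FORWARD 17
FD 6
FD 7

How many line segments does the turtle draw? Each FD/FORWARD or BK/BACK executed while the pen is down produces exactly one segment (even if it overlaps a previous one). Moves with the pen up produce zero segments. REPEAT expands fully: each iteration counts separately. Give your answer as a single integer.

Answer: 9

Derivation:
Executing turtle program step by step:
Start: pos=(0,0), heading=0, pen down
LT 180: heading 0 -> 180
LT 135: heading 180 -> 315
REPEAT 2 [
  -- iteration 1/2 --
  FD 18: (0,0) -> (12.728,-12.728) [heading=315, draw]
  FD 15: (12.728,-12.728) -> (23.335,-23.335) [heading=315, draw]
  FD 5: (23.335,-23.335) -> (26.87,-26.87) [heading=315, draw]
  -- iteration 2/2 --
  FD 18: (26.87,-26.87) -> (39.598,-39.598) [heading=315, draw]
  FD 15: (39.598,-39.598) -> (50.205,-50.205) [heading=315, draw]
  FD 5: (50.205,-50.205) -> (53.74,-53.74) [heading=315, draw]
]
FD 17: (53.74,-53.74) -> (65.761,-65.761) [heading=315, draw]
FD 6: (65.761,-65.761) -> (70.004,-70.004) [heading=315, draw]
FD 7: (70.004,-70.004) -> (74.953,-74.953) [heading=315, draw]
Final: pos=(74.953,-74.953), heading=315, 9 segment(s) drawn
Segments drawn: 9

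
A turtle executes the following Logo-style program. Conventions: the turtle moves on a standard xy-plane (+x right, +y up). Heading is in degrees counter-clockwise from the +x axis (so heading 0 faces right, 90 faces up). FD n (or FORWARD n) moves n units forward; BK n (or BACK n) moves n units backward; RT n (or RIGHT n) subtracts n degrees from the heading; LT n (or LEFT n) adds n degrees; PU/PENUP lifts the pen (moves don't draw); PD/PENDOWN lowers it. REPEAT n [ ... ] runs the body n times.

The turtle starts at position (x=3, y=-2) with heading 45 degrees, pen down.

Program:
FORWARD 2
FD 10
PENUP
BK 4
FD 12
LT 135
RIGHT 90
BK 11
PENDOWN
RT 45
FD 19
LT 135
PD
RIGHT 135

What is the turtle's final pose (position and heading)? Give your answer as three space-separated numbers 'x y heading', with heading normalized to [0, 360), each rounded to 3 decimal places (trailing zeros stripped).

Answer: 30.577 14.577 45

Derivation:
Executing turtle program step by step:
Start: pos=(3,-2), heading=45, pen down
FD 2: (3,-2) -> (4.414,-0.586) [heading=45, draw]
FD 10: (4.414,-0.586) -> (11.485,6.485) [heading=45, draw]
PU: pen up
BK 4: (11.485,6.485) -> (8.657,3.657) [heading=45, move]
FD 12: (8.657,3.657) -> (17.142,12.142) [heading=45, move]
LT 135: heading 45 -> 180
RT 90: heading 180 -> 90
BK 11: (17.142,12.142) -> (17.142,1.142) [heading=90, move]
PD: pen down
RT 45: heading 90 -> 45
FD 19: (17.142,1.142) -> (30.577,14.577) [heading=45, draw]
LT 135: heading 45 -> 180
PD: pen down
RT 135: heading 180 -> 45
Final: pos=(30.577,14.577), heading=45, 3 segment(s) drawn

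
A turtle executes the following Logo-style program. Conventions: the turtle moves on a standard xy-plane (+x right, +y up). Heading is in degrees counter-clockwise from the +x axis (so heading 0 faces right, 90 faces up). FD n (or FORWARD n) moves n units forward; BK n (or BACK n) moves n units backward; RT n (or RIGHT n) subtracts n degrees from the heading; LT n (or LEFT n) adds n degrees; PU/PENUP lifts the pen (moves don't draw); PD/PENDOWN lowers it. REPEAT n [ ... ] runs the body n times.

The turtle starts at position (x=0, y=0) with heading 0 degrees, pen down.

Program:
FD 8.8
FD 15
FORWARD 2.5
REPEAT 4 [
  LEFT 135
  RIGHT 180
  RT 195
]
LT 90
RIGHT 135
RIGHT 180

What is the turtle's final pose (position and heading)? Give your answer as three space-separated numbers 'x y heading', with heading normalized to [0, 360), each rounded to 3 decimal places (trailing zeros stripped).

Executing turtle program step by step:
Start: pos=(0,0), heading=0, pen down
FD 8.8: (0,0) -> (8.8,0) [heading=0, draw]
FD 15: (8.8,0) -> (23.8,0) [heading=0, draw]
FD 2.5: (23.8,0) -> (26.3,0) [heading=0, draw]
REPEAT 4 [
  -- iteration 1/4 --
  LT 135: heading 0 -> 135
  RT 180: heading 135 -> 315
  RT 195: heading 315 -> 120
  -- iteration 2/4 --
  LT 135: heading 120 -> 255
  RT 180: heading 255 -> 75
  RT 195: heading 75 -> 240
  -- iteration 3/4 --
  LT 135: heading 240 -> 15
  RT 180: heading 15 -> 195
  RT 195: heading 195 -> 0
  -- iteration 4/4 --
  LT 135: heading 0 -> 135
  RT 180: heading 135 -> 315
  RT 195: heading 315 -> 120
]
LT 90: heading 120 -> 210
RT 135: heading 210 -> 75
RT 180: heading 75 -> 255
Final: pos=(26.3,0), heading=255, 3 segment(s) drawn

Answer: 26.3 0 255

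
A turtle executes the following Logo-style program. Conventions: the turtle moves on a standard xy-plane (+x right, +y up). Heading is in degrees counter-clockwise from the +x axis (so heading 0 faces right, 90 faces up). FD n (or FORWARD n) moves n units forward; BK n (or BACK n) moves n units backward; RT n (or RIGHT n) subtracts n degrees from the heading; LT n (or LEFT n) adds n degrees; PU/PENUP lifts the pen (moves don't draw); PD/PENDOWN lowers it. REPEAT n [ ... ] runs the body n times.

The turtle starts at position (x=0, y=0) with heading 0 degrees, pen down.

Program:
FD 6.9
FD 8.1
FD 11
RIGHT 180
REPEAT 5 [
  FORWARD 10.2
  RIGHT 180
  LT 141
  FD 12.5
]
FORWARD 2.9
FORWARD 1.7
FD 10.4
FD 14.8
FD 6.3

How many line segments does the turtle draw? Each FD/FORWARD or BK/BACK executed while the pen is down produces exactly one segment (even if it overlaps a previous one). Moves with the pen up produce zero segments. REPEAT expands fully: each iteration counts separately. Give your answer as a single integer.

Answer: 18

Derivation:
Executing turtle program step by step:
Start: pos=(0,0), heading=0, pen down
FD 6.9: (0,0) -> (6.9,0) [heading=0, draw]
FD 8.1: (6.9,0) -> (15,0) [heading=0, draw]
FD 11: (15,0) -> (26,0) [heading=0, draw]
RT 180: heading 0 -> 180
REPEAT 5 [
  -- iteration 1/5 --
  FD 10.2: (26,0) -> (15.8,0) [heading=180, draw]
  RT 180: heading 180 -> 0
  LT 141: heading 0 -> 141
  FD 12.5: (15.8,0) -> (6.086,7.867) [heading=141, draw]
  -- iteration 2/5 --
  FD 10.2: (6.086,7.867) -> (-1.841,14.286) [heading=141, draw]
  RT 180: heading 141 -> 321
  LT 141: heading 321 -> 102
  FD 12.5: (-1.841,14.286) -> (-4.44,26.512) [heading=102, draw]
  -- iteration 3/5 --
  FD 10.2: (-4.44,26.512) -> (-6.561,36.49) [heading=102, draw]
  RT 180: heading 102 -> 282
  LT 141: heading 282 -> 63
  FD 12.5: (-6.561,36.49) -> (-0.886,47.627) [heading=63, draw]
  -- iteration 4/5 --
  FD 10.2: (-0.886,47.627) -> (3.745,56.715) [heading=63, draw]
  RT 180: heading 63 -> 243
  LT 141: heading 243 -> 24
  FD 12.5: (3.745,56.715) -> (15.164,61.8) [heading=24, draw]
  -- iteration 5/5 --
  FD 10.2: (15.164,61.8) -> (24.482,65.948) [heading=24, draw]
  RT 180: heading 24 -> 204
  LT 141: heading 204 -> 345
  FD 12.5: (24.482,65.948) -> (36.556,62.713) [heading=345, draw]
]
FD 2.9: (36.556,62.713) -> (39.358,61.962) [heading=345, draw]
FD 1.7: (39.358,61.962) -> (41,61.522) [heading=345, draw]
FD 10.4: (41,61.522) -> (51.045,58.831) [heading=345, draw]
FD 14.8: (51.045,58.831) -> (65.341,55) [heading=345, draw]
FD 6.3: (65.341,55) -> (71.426,53.37) [heading=345, draw]
Final: pos=(71.426,53.37), heading=345, 18 segment(s) drawn
Segments drawn: 18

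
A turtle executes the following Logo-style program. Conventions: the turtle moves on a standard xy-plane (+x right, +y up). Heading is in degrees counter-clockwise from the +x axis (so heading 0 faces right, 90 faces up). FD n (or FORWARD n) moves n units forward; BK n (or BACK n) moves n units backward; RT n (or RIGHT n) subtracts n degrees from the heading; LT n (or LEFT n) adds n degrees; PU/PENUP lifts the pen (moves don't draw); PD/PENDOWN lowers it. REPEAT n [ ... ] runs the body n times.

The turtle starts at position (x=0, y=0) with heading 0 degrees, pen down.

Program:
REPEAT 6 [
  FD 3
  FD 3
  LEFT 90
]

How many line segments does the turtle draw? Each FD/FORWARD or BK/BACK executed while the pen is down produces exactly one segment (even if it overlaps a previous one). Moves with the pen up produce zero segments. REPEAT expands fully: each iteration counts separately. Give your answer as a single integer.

Executing turtle program step by step:
Start: pos=(0,0), heading=0, pen down
REPEAT 6 [
  -- iteration 1/6 --
  FD 3: (0,0) -> (3,0) [heading=0, draw]
  FD 3: (3,0) -> (6,0) [heading=0, draw]
  LT 90: heading 0 -> 90
  -- iteration 2/6 --
  FD 3: (6,0) -> (6,3) [heading=90, draw]
  FD 3: (6,3) -> (6,6) [heading=90, draw]
  LT 90: heading 90 -> 180
  -- iteration 3/6 --
  FD 3: (6,6) -> (3,6) [heading=180, draw]
  FD 3: (3,6) -> (0,6) [heading=180, draw]
  LT 90: heading 180 -> 270
  -- iteration 4/6 --
  FD 3: (0,6) -> (0,3) [heading=270, draw]
  FD 3: (0,3) -> (0,0) [heading=270, draw]
  LT 90: heading 270 -> 0
  -- iteration 5/6 --
  FD 3: (0,0) -> (3,0) [heading=0, draw]
  FD 3: (3,0) -> (6,0) [heading=0, draw]
  LT 90: heading 0 -> 90
  -- iteration 6/6 --
  FD 3: (6,0) -> (6,3) [heading=90, draw]
  FD 3: (6,3) -> (6,6) [heading=90, draw]
  LT 90: heading 90 -> 180
]
Final: pos=(6,6), heading=180, 12 segment(s) drawn
Segments drawn: 12

Answer: 12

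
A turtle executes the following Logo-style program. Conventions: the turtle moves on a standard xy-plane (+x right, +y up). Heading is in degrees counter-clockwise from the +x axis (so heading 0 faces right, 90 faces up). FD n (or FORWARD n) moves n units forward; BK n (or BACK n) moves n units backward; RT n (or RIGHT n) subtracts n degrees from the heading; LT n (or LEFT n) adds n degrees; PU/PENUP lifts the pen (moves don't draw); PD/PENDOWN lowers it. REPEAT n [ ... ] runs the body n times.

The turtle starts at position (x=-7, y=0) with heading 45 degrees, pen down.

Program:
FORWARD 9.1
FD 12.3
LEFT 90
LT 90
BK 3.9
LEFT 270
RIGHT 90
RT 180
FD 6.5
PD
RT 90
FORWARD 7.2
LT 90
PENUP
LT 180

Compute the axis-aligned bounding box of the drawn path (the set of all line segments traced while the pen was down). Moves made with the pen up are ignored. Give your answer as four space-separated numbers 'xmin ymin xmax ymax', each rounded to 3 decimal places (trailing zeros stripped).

Executing turtle program step by step:
Start: pos=(-7,0), heading=45, pen down
FD 9.1: (-7,0) -> (-0.565,6.435) [heading=45, draw]
FD 12.3: (-0.565,6.435) -> (8.132,15.132) [heading=45, draw]
LT 90: heading 45 -> 135
LT 90: heading 135 -> 225
BK 3.9: (8.132,15.132) -> (10.89,17.89) [heading=225, draw]
LT 270: heading 225 -> 135
RT 90: heading 135 -> 45
RT 180: heading 45 -> 225
FD 6.5: (10.89,17.89) -> (6.294,13.294) [heading=225, draw]
PD: pen down
RT 90: heading 225 -> 135
FD 7.2: (6.294,13.294) -> (1.202,18.385) [heading=135, draw]
LT 90: heading 135 -> 225
PU: pen up
LT 180: heading 225 -> 45
Final: pos=(1.202,18.385), heading=45, 5 segment(s) drawn

Segment endpoints: x in {-7, -0.565, 1.202, 6.294, 8.132, 10.89}, y in {0, 6.435, 13.294, 15.132, 17.89, 18.385}
xmin=-7, ymin=0, xmax=10.89, ymax=18.385

Answer: -7 0 10.89 18.385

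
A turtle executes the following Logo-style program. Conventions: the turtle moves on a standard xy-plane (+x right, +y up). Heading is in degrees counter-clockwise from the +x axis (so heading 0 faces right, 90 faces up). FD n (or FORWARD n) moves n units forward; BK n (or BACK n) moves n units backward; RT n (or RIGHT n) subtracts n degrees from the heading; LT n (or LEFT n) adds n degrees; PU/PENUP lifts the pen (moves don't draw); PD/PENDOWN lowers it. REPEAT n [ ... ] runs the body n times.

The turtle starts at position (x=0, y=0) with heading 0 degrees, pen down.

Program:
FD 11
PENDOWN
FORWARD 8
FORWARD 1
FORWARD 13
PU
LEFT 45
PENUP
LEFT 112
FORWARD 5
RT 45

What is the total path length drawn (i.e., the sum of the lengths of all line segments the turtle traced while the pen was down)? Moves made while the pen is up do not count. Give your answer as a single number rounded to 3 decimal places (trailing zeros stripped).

Answer: 33

Derivation:
Executing turtle program step by step:
Start: pos=(0,0), heading=0, pen down
FD 11: (0,0) -> (11,0) [heading=0, draw]
PD: pen down
FD 8: (11,0) -> (19,0) [heading=0, draw]
FD 1: (19,0) -> (20,0) [heading=0, draw]
FD 13: (20,0) -> (33,0) [heading=0, draw]
PU: pen up
LT 45: heading 0 -> 45
PU: pen up
LT 112: heading 45 -> 157
FD 5: (33,0) -> (28.397,1.954) [heading=157, move]
RT 45: heading 157 -> 112
Final: pos=(28.397,1.954), heading=112, 4 segment(s) drawn

Segment lengths:
  seg 1: (0,0) -> (11,0), length = 11
  seg 2: (11,0) -> (19,0), length = 8
  seg 3: (19,0) -> (20,0), length = 1
  seg 4: (20,0) -> (33,0), length = 13
Total = 33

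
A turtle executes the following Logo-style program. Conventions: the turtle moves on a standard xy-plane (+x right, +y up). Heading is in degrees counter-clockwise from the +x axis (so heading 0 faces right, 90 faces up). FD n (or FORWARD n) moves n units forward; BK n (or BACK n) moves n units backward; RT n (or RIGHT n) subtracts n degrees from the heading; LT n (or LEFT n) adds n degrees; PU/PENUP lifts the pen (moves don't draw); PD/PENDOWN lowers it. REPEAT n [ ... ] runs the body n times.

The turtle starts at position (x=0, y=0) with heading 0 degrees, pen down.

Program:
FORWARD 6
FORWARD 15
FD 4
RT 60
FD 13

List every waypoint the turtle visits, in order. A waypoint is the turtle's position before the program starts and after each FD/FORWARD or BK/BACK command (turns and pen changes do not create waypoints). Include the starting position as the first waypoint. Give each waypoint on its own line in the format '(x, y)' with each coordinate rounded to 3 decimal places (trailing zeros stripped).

Answer: (0, 0)
(6, 0)
(21, 0)
(25, 0)
(31.5, -11.258)

Derivation:
Executing turtle program step by step:
Start: pos=(0,0), heading=0, pen down
FD 6: (0,0) -> (6,0) [heading=0, draw]
FD 15: (6,0) -> (21,0) [heading=0, draw]
FD 4: (21,0) -> (25,0) [heading=0, draw]
RT 60: heading 0 -> 300
FD 13: (25,0) -> (31.5,-11.258) [heading=300, draw]
Final: pos=(31.5,-11.258), heading=300, 4 segment(s) drawn
Waypoints (5 total):
(0, 0)
(6, 0)
(21, 0)
(25, 0)
(31.5, -11.258)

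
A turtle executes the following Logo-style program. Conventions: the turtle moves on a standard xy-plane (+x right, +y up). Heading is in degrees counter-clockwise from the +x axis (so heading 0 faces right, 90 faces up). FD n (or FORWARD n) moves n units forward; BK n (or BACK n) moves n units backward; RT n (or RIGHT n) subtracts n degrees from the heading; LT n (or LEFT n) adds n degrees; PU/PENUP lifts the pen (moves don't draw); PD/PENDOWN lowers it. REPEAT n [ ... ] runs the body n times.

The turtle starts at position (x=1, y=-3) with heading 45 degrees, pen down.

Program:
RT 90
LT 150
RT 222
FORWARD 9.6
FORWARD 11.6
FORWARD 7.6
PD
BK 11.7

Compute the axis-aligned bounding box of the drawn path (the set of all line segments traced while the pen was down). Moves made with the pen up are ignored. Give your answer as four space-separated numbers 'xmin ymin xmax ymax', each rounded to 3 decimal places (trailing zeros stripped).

Executing turtle program step by step:
Start: pos=(1,-3), heading=45, pen down
RT 90: heading 45 -> 315
LT 150: heading 315 -> 105
RT 222: heading 105 -> 243
FD 9.6: (1,-3) -> (-3.358,-11.554) [heading=243, draw]
FD 11.6: (-3.358,-11.554) -> (-8.625,-21.889) [heading=243, draw]
FD 7.6: (-8.625,-21.889) -> (-12.075,-28.661) [heading=243, draw]
PD: pen down
BK 11.7: (-12.075,-28.661) -> (-6.763,-18.236) [heading=243, draw]
Final: pos=(-6.763,-18.236), heading=243, 4 segment(s) drawn

Segment endpoints: x in {-12.075, -8.625, -6.763, -3.358, 1}, y in {-28.661, -21.889, -18.236, -11.554, -3}
xmin=-12.075, ymin=-28.661, xmax=1, ymax=-3

Answer: -12.075 -28.661 1 -3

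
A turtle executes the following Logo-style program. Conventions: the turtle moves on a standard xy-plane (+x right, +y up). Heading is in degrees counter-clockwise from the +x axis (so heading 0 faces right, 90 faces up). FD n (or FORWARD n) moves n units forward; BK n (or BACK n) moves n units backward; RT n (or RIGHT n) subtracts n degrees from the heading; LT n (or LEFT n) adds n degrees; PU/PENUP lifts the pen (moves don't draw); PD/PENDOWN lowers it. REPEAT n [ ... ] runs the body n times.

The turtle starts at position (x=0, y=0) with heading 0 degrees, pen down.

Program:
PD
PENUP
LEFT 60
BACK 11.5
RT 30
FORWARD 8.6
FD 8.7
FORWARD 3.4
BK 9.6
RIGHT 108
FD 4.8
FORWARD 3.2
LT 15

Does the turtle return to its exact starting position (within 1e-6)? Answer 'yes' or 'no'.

Answer: no

Derivation:
Executing turtle program step by step:
Start: pos=(0,0), heading=0, pen down
PD: pen down
PU: pen up
LT 60: heading 0 -> 60
BK 11.5: (0,0) -> (-5.75,-9.959) [heading=60, move]
RT 30: heading 60 -> 30
FD 8.6: (-5.75,-9.959) -> (1.698,-5.659) [heading=30, move]
FD 8.7: (1.698,-5.659) -> (9.232,-1.309) [heading=30, move]
FD 3.4: (9.232,-1.309) -> (12.177,0.391) [heading=30, move]
BK 9.6: (12.177,0.391) -> (3.863,-4.409) [heading=30, move]
RT 108: heading 30 -> 282
FD 4.8: (3.863,-4.409) -> (4.861,-9.104) [heading=282, move]
FD 3.2: (4.861,-9.104) -> (5.526,-12.234) [heading=282, move]
LT 15: heading 282 -> 297
Final: pos=(5.526,-12.234), heading=297, 0 segment(s) drawn

Start position: (0, 0)
Final position: (5.526, -12.234)
Distance = 13.425; >= 1e-6 -> NOT closed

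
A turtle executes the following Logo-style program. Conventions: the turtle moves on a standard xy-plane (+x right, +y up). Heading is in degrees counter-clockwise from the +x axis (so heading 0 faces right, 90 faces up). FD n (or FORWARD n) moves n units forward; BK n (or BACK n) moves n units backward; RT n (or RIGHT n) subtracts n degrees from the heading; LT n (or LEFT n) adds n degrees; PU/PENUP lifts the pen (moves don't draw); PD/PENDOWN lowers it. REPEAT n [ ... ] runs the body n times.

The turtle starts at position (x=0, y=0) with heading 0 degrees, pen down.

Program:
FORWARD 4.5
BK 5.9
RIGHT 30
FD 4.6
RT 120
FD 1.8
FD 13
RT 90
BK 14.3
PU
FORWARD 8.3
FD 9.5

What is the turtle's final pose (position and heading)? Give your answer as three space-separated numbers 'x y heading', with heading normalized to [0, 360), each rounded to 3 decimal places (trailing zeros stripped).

Executing turtle program step by step:
Start: pos=(0,0), heading=0, pen down
FD 4.5: (0,0) -> (4.5,0) [heading=0, draw]
BK 5.9: (4.5,0) -> (-1.4,0) [heading=0, draw]
RT 30: heading 0 -> 330
FD 4.6: (-1.4,0) -> (2.584,-2.3) [heading=330, draw]
RT 120: heading 330 -> 210
FD 1.8: (2.584,-2.3) -> (1.025,-3.2) [heading=210, draw]
FD 13: (1.025,-3.2) -> (-10.233,-9.7) [heading=210, draw]
RT 90: heading 210 -> 120
BK 14.3: (-10.233,-9.7) -> (-3.083,-22.084) [heading=120, draw]
PU: pen up
FD 8.3: (-3.083,-22.084) -> (-7.233,-14.896) [heading=120, move]
FD 9.5: (-7.233,-14.896) -> (-11.983,-6.669) [heading=120, move]
Final: pos=(-11.983,-6.669), heading=120, 6 segment(s) drawn

Answer: -11.983 -6.669 120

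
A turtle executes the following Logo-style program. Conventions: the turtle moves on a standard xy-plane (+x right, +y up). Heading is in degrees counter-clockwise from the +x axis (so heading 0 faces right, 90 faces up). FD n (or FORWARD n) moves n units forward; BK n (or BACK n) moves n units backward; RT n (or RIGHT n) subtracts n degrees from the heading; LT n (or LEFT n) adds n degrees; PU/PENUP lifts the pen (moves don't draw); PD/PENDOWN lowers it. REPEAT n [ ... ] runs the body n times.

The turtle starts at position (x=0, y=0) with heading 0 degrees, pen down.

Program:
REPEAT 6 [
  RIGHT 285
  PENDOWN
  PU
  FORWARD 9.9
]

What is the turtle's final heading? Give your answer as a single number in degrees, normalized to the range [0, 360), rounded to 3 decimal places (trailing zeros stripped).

Answer: 90

Derivation:
Executing turtle program step by step:
Start: pos=(0,0), heading=0, pen down
REPEAT 6 [
  -- iteration 1/6 --
  RT 285: heading 0 -> 75
  PD: pen down
  PU: pen up
  FD 9.9: (0,0) -> (2.562,9.563) [heading=75, move]
  -- iteration 2/6 --
  RT 285: heading 75 -> 150
  PD: pen down
  PU: pen up
  FD 9.9: (2.562,9.563) -> (-6.011,14.513) [heading=150, move]
  -- iteration 3/6 --
  RT 285: heading 150 -> 225
  PD: pen down
  PU: pen up
  FD 9.9: (-6.011,14.513) -> (-13.012,7.512) [heading=225, move]
  -- iteration 4/6 --
  RT 285: heading 225 -> 300
  PD: pen down
  PU: pen up
  FD 9.9: (-13.012,7.512) -> (-8.062,-1.061) [heading=300, move]
  -- iteration 5/6 --
  RT 285: heading 300 -> 15
  PD: pen down
  PU: pen up
  FD 9.9: (-8.062,-1.061) -> (1.501,1.501) [heading=15, move]
  -- iteration 6/6 --
  RT 285: heading 15 -> 90
  PD: pen down
  PU: pen up
  FD 9.9: (1.501,1.501) -> (1.501,11.401) [heading=90, move]
]
Final: pos=(1.501,11.401), heading=90, 0 segment(s) drawn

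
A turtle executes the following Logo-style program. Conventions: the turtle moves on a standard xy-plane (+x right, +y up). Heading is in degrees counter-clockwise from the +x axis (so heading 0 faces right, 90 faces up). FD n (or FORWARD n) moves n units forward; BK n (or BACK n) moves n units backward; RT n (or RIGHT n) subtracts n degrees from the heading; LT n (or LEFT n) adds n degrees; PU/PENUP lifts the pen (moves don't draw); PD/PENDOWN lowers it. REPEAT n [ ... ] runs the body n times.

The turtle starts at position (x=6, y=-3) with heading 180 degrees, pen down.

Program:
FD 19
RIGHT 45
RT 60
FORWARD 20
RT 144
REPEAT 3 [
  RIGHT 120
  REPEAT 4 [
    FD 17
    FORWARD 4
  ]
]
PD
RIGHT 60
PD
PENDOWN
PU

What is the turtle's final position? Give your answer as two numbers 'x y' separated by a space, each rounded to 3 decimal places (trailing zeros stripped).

Answer: -7.824 16.319

Derivation:
Executing turtle program step by step:
Start: pos=(6,-3), heading=180, pen down
FD 19: (6,-3) -> (-13,-3) [heading=180, draw]
RT 45: heading 180 -> 135
RT 60: heading 135 -> 75
FD 20: (-13,-3) -> (-7.824,16.319) [heading=75, draw]
RT 144: heading 75 -> 291
REPEAT 3 [
  -- iteration 1/3 --
  RT 120: heading 291 -> 171
  REPEAT 4 [
    -- iteration 1/4 --
    FD 17: (-7.824,16.319) -> (-24.614,18.978) [heading=171, draw]
    FD 4: (-24.614,18.978) -> (-28.565,19.604) [heading=171, draw]
    -- iteration 2/4 --
    FD 17: (-28.565,19.604) -> (-45.356,22.263) [heading=171, draw]
    FD 4: (-45.356,22.263) -> (-49.307,22.889) [heading=171, draw]
    -- iteration 3/4 --
    FD 17: (-49.307,22.889) -> (-66.097,25.548) [heading=171, draw]
    FD 4: (-66.097,25.548) -> (-70.048,26.174) [heading=171, draw]
    -- iteration 4/4 --
    FD 17: (-70.048,26.174) -> (-86.839,28.833) [heading=171, draw]
    FD 4: (-86.839,28.833) -> (-90.789,29.459) [heading=171, draw]
  ]
  -- iteration 2/3 --
  RT 120: heading 171 -> 51
  REPEAT 4 [
    -- iteration 1/4 --
    FD 17: (-90.789,29.459) -> (-80.091,42.67) [heading=51, draw]
    FD 4: (-80.091,42.67) -> (-77.574,45.779) [heading=51, draw]
    -- iteration 2/4 --
    FD 17: (-77.574,45.779) -> (-66.875,58.991) [heading=51, draw]
    FD 4: (-66.875,58.991) -> (-64.358,62.099) [heading=51, draw]
    -- iteration 3/4 --
    FD 17: (-64.358,62.099) -> (-53.66,75.311) [heading=51, draw]
    FD 4: (-53.66,75.311) -> (-51.142,78.419) [heading=51, draw]
    -- iteration 4/4 --
    FD 17: (-51.142,78.419) -> (-40.444,91.631) [heading=51, draw]
    FD 4: (-40.444,91.631) -> (-37.927,94.739) [heading=51, draw]
  ]
  -- iteration 3/3 --
  RT 120: heading 51 -> 291
  REPEAT 4 [
    -- iteration 1/4 --
    FD 17: (-37.927,94.739) -> (-31.834,78.868) [heading=291, draw]
    FD 4: (-31.834,78.868) -> (-30.401,75.134) [heading=291, draw]
    -- iteration 2/4 --
    FD 17: (-30.401,75.134) -> (-24.309,59.263) [heading=291, draw]
    FD 4: (-24.309,59.263) -> (-22.875,55.529) [heading=291, draw]
    -- iteration 3/4 --
    FD 17: (-22.875,55.529) -> (-16.783,39.658) [heading=291, draw]
    FD 4: (-16.783,39.658) -> (-15.349,35.924) [heading=291, draw]
    -- iteration 4/4 --
    FD 17: (-15.349,35.924) -> (-9.257,20.053) [heading=291, draw]
    FD 4: (-9.257,20.053) -> (-7.824,16.319) [heading=291, draw]
  ]
]
PD: pen down
RT 60: heading 291 -> 231
PD: pen down
PD: pen down
PU: pen up
Final: pos=(-7.824,16.319), heading=231, 26 segment(s) drawn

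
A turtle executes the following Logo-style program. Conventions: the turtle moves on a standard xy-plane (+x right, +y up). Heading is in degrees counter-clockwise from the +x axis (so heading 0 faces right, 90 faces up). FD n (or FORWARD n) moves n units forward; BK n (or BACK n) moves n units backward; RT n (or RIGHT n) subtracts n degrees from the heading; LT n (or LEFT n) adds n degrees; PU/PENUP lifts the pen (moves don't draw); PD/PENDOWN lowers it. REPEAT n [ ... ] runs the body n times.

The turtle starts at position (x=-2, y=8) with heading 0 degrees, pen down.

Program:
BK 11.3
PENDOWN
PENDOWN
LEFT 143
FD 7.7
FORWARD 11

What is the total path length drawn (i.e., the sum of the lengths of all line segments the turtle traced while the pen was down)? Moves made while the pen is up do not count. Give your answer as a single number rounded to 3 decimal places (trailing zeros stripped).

Answer: 30

Derivation:
Executing turtle program step by step:
Start: pos=(-2,8), heading=0, pen down
BK 11.3: (-2,8) -> (-13.3,8) [heading=0, draw]
PD: pen down
PD: pen down
LT 143: heading 0 -> 143
FD 7.7: (-13.3,8) -> (-19.449,12.634) [heading=143, draw]
FD 11: (-19.449,12.634) -> (-28.234,19.254) [heading=143, draw]
Final: pos=(-28.234,19.254), heading=143, 3 segment(s) drawn

Segment lengths:
  seg 1: (-2,8) -> (-13.3,8), length = 11.3
  seg 2: (-13.3,8) -> (-19.449,12.634), length = 7.7
  seg 3: (-19.449,12.634) -> (-28.234,19.254), length = 11
Total = 30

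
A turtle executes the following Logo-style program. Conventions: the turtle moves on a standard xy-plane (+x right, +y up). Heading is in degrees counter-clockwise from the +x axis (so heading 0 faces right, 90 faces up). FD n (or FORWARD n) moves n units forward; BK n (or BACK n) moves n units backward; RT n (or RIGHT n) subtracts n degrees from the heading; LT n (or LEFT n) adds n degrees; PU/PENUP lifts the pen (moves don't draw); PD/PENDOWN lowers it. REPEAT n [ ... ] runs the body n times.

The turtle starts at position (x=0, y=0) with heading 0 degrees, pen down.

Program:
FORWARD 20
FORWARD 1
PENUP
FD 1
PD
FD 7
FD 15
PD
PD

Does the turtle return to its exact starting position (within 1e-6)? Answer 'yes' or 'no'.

Answer: no

Derivation:
Executing turtle program step by step:
Start: pos=(0,0), heading=0, pen down
FD 20: (0,0) -> (20,0) [heading=0, draw]
FD 1: (20,0) -> (21,0) [heading=0, draw]
PU: pen up
FD 1: (21,0) -> (22,0) [heading=0, move]
PD: pen down
FD 7: (22,0) -> (29,0) [heading=0, draw]
FD 15: (29,0) -> (44,0) [heading=0, draw]
PD: pen down
PD: pen down
Final: pos=(44,0), heading=0, 4 segment(s) drawn

Start position: (0, 0)
Final position: (44, 0)
Distance = 44; >= 1e-6 -> NOT closed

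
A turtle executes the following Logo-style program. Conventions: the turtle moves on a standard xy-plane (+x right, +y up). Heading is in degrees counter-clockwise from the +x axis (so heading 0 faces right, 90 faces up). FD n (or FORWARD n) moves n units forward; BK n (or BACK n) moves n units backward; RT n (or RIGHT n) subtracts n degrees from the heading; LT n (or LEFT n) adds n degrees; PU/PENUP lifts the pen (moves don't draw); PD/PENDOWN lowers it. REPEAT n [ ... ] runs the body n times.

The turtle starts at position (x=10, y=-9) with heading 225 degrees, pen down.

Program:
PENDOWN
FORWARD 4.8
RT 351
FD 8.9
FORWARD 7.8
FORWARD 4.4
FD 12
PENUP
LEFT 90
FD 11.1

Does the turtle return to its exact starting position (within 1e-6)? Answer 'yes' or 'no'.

Executing turtle program step by step:
Start: pos=(10,-9), heading=225, pen down
PD: pen down
FD 4.8: (10,-9) -> (6.606,-12.394) [heading=225, draw]
RT 351: heading 225 -> 234
FD 8.9: (6.606,-12.394) -> (1.375,-19.594) [heading=234, draw]
FD 7.8: (1.375,-19.594) -> (-3.21,-25.905) [heading=234, draw]
FD 4.4: (-3.21,-25.905) -> (-5.796,-29.464) [heading=234, draw]
FD 12: (-5.796,-29.464) -> (-12.85,-39.173) [heading=234, draw]
PU: pen up
LT 90: heading 234 -> 324
FD 11.1: (-12.85,-39.173) -> (-3.87,-45.697) [heading=324, move]
Final: pos=(-3.87,-45.697), heading=324, 5 segment(s) drawn

Start position: (10, -9)
Final position: (-3.87, -45.697)
Distance = 39.231; >= 1e-6 -> NOT closed

Answer: no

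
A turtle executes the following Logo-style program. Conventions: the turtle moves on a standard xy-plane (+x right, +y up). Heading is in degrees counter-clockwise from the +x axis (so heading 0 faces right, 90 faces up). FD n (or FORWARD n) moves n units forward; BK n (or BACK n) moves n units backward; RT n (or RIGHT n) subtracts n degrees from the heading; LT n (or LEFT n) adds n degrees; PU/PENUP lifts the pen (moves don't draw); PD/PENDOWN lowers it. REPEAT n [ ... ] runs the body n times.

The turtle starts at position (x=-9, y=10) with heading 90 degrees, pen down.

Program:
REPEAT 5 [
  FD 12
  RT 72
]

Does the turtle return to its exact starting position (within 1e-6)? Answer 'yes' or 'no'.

Executing turtle program step by step:
Start: pos=(-9,10), heading=90, pen down
REPEAT 5 [
  -- iteration 1/5 --
  FD 12: (-9,10) -> (-9,22) [heading=90, draw]
  RT 72: heading 90 -> 18
  -- iteration 2/5 --
  FD 12: (-9,22) -> (2.413,25.708) [heading=18, draw]
  RT 72: heading 18 -> 306
  -- iteration 3/5 --
  FD 12: (2.413,25.708) -> (9.466,16) [heading=306, draw]
  RT 72: heading 306 -> 234
  -- iteration 4/5 --
  FD 12: (9.466,16) -> (2.413,6.292) [heading=234, draw]
  RT 72: heading 234 -> 162
  -- iteration 5/5 --
  FD 12: (2.413,6.292) -> (-9,10) [heading=162, draw]
  RT 72: heading 162 -> 90
]
Final: pos=(-9,10), heading=90, 5 segment(s) drawn

Start position: (-9, 10)
Final position: (-9, 10)
Distance = 0; < 1e-6 -> CLOSED

Answer: yes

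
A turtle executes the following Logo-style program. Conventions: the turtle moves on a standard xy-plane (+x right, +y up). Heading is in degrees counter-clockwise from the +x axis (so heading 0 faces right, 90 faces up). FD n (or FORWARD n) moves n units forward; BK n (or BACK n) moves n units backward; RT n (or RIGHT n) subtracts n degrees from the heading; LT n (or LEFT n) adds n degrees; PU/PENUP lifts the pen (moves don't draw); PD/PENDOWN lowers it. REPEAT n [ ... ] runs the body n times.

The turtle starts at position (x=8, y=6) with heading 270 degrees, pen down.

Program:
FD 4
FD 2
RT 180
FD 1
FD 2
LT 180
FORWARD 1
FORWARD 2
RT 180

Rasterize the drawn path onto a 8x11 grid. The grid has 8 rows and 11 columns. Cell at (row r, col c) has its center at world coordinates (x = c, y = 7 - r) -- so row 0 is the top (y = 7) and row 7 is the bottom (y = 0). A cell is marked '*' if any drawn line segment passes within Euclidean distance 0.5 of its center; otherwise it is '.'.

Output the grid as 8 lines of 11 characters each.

Answer: ...........
........*..
........*..
........*..
........*..
........*..
........*..
........*..

Derivation:
Segment 0: (8,6) -> (8,2)
Segment 1: (8,2) -> (8,0)
Segment 2: (8,0) -> (8,1)
Segment 3: (8,1) -> (8,3)
Segment 4: (8,3) -> (8,2)
Segment 5: (8,2) -> (8,0)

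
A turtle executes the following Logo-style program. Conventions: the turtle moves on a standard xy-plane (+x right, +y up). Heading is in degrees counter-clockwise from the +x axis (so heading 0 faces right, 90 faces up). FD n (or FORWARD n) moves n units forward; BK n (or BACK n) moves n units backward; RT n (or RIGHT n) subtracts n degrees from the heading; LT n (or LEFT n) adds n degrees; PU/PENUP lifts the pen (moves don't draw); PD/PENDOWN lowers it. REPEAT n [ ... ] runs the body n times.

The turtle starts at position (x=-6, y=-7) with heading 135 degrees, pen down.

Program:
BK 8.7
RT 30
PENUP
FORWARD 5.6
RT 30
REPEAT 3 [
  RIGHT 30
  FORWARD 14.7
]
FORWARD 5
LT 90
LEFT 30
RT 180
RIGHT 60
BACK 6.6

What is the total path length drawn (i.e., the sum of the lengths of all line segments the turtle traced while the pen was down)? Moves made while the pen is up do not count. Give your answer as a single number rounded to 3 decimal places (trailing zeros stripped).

Answer: 8.7

Derivation:
Executing turtle program step by step:
Start: pos=(-6,-7), heading=135, pen down
BK 8.7: (-6,-7) -> (0.152,-13.152) [heading=135, draw]
RT 30: heading 135 -> 105
PU: pen up
FD 5.6: (0.152,-13.152) -> (-1.298,-7.743) [heading=105, move]
RT 30: heading 105 -> 75
REPEAT 3 [
  -- iteration 1/3 --
  RT 30: heading 75 -> 45
  FD 14.7: (-1.298,-7.743) -> (9.097,2.652) [heading=45, move]
  -- iteration 2/3 --
  RT 30: heading 45 -> 15
  FD 14.7: (9.097,2.652) -> (23.296,6.456) [heading=15, move]
  -- iteration 3/3 --
  RT 30: heading 15 -> 345
  FD 14.7: (23.296,6.456) -> (37.495,2.652) [heading=345, move]
]
FD 5: (37.495,2.652) -> (42.325,1.358) [heading=345, move]
LT 90: heading 345 -> 75
LT 30: heading 75 -> 105
RT 180: heading 105 -> 285
RT 60: heading 285 -> 225
BK 6.6: (42.325,1.358) -> (46.992,6.025) [heading=225, move]
Final: pos=(46.992,6.025), heading=225, 1 segment(s) drawn

Segment lengths:
  seg 1: (-6,-7) -> (0.152,-13.152), length = 8.7
Total = 8.7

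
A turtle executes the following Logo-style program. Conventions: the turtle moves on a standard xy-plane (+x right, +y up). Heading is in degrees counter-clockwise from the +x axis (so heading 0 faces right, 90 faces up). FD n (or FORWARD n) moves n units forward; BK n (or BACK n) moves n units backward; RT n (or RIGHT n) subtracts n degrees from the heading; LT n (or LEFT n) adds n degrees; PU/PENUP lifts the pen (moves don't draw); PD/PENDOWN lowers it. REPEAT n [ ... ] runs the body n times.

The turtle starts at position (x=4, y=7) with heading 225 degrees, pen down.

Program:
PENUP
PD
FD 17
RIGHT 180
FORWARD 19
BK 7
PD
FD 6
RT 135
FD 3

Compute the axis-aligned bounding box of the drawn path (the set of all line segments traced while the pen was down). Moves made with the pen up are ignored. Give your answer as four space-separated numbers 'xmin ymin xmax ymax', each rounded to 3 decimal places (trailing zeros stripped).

Answer: -8.021 -5.021 5.414 8.414

Derivation:
Executing turtle program step by step:
Start: pos=(4,7), heading=225, pen down
PU: pen up
PD: pen down
FD 17: (4,7) -> (-8.021,-5.021) [heading=225, draw]
RT 180: heading 225 -> 45
FD 19: (-8.021,-5.021) -> (5.414,8.414) [heading=45, draw]
BK 7: (5.414,8.414) -> (0.464,3.464) [heading=45, draw]
PD: pen down
FD 6: (0.464,3.464) -> (4.707,7.707) [heading=45, draw]
RT 135: heading 45 -> 270
FD 3: (4.707,7.707) -> (4.707,4.707) [heading=270, draw]
Final: pos=(4.707,4.707), heading=270, 5 segment(s) drawn

Segment endpoints: x in {-8.021, 0.464, 4, 4.707, 5.414}, y in {-5.021, 3.464, 4.707, 7, 7.707, 8.414}
xmin=-8.021, ymin=-5.021, xmax=5.414, ymax=8.414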